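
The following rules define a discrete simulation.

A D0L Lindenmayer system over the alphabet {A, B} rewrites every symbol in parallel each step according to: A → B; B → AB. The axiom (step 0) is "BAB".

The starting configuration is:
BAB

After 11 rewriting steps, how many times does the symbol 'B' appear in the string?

377

0) BAB
1) ABBAB
2) BABABBAB
3) ABBABBABABBAB
4) BABABBABABBABBABABBAB
5) ABBABBABABBABBABABBABABBABBABABBAB
6) BABABBABABBABBABABBABABBABBABABBABBABABBABABBABBABABBAB
7) ABBABBABABBABBABABBABABBABBABABBABBABABBABABBABBABABBABABBABBABABBABBABABBABABBABBABABBAB
8) BABABBABABBABBABABBABABBABBABABBABBABABBABABBABBABABBABABB…BABBABABBABABBABBABABBABABBABBABABBABBABABBABABBABBABABBAB  (len 144)
9) ABBABBABABBABBABABBABABBABBABABBABBABABBABABBABBABABBABABB…BABBABABBABABBABBABABBABABBABBABABBABBABABBABABBABBABABBAB  (len 233)
10) BABABBABABBABBABABBABABBABBABABBABBABABBABABBABBABABBABABB…BABBABABBABABBABBABABBABABBABBABABBABBABABBABABBABBABABBAB  (len 377)
11) ABBABBABABBABBABABBABABBABBABABBABBABABBABABBABBABABBABABB…BABBABABBABABBABBABABBABABBABBABABBABBABABBABABBABBABABBAB  (len 610)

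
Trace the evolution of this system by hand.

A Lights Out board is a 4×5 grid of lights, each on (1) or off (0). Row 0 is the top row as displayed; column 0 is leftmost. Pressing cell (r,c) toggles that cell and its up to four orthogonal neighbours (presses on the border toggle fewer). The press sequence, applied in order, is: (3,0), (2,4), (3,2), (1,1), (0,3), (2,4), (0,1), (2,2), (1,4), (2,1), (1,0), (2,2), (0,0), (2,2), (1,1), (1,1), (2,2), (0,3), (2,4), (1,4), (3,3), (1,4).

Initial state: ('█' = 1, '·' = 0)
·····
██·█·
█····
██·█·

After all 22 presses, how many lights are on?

k=0  ·····
██·█·
█····
██·█·
k=1  ·····
██·█·
·····
···█·
k=2  ·····
██·██
···██
···██
k=3  ·····
██·██
··███
·██·█
k=4  ·█···
··███
·████
·██·█
k=5  ·████
··█·█
·████
·██·█
k=6  ·████
··█··
·██··
·██··
k=7  █··██
·██··
·██··
·██··
k=8  █··██
·█···
···█·
·█···
k=9  █··█·
·█·██
···██
·█···
k=10  █··█·
···██
█████
·····
k=11  ···█·
██·██
·████
·····
k=12  ···█·
█████
····█
··█··
k=13  ██·█·
·████
····█
··█··
k=14  ██·█·
·█·██
·████
·····
k=15  █··█·
█·███
··███
·····
k=16  ██·█·
·█·██
·████
·····
k=17  ██·█·
·████
····█
··█··
k=18  ███·█
·██·█
····█
··█··
k=19  ███·█
·██··
···█·
··█·█
k=20  ███··
·████
···██
··█·█
k=21  ███··
·████
····█
···█·
k=22  ███·█
·██··
·····
···█·

7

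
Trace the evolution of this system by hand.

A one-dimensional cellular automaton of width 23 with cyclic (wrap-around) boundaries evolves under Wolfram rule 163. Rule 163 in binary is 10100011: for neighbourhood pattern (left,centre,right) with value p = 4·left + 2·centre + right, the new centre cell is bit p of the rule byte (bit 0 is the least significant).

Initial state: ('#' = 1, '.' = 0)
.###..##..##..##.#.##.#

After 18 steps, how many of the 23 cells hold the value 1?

8

gen 0: .###..##..##..##.#.##.#
gen 1: #.#..#...#...#..#.#..#.
gen 2: .#..#..##..##..#.#..#.#
gen 3: #..#..#...#...#.#..#.#.
gen 4: ..#..#..##..##.#..#.#.#
gen 5: .#..#..#...#..#..#.#.#.
gen 6: #..#..#..##..#..#.#.#..
gen 7: ..#..#..#...#..#.#.#..#
gen 8: .#..#..#..##..#.#.#..#.
gen 9: #..#..#..#...#.#.#..#..
gen 10: ..#..#..#..##.#.#..#..#
gen 11: .#..#..#..#..#.#..#..#.
gen 12: #..#..#..#..#.#..#..#..
gen 13: ..#..#..#..#.#..#..#..#
gen 14: .#..#..#..#.#..#..#..#.
gen 15: #..#..#..#.#..#..#..#..
gen 16: ..#..#..#.#..#..#..#..#
gen 17: .#..#..#.#..#..#..#..#.
gen 18: #..#..#.#..#..#..#..#..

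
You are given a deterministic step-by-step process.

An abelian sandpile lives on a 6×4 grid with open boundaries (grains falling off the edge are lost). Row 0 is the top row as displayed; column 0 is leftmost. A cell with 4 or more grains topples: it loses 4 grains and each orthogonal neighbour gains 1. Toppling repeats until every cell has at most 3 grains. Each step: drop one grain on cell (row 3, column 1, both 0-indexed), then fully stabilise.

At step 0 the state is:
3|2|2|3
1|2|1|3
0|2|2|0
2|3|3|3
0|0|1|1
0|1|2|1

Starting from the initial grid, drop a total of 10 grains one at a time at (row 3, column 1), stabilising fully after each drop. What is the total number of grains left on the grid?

k=0  3|2|2|3
1|2|1|3
0|2|2|0
2|3|3|3
0|0|1|1
0|1|2|1
k=1  3|2|2|3
1|2|1|3
0|3|3|1
3|1|1|0
0|1|2|2
0|1|2|1
k=2  3|2|2|3
1|2|1|3
0|3|3|1
3|2|1|0
0|1|2|2
0|1|2|1
k=3  3|2|2|3
1|2|1|3
0|3|3|1
3|3|1|0
0|1|2|2
0|1|2|1
k=4  3|2|2|3
1|3|2|3
2|1|0|2
0|2|3|0
1|2|2|2
0|1|2|1
k=5  3|2|2|3
1|3|2|3
2|1|0|2
0|3|3|0
1|2|2|2
0|1|2|1
k=6  3|2|2|3
1|3|2|3
2|2|1|2
1|1|0|1
1|3|3|2
0|1|2|1
k=7  3|2|2|3
1|3|2|3
2|2|1|2
1|2|0|1
1|3|3|2
0|1|2|1
k=8  3|2|2|3
1|3|2|3
2|2|1|2
1|3|0|1
1|3|3|2
0|1|2|1
k=9  3|2|2|3
1|3|2|3
2|3|1|2
2|1|2|1
2|1|0|3
0|2|3|1
k=10  3|2|2|3
1|3|2|3
2|3|1|2
2|2|2|1
2|1|0|3
0|2|3|1

46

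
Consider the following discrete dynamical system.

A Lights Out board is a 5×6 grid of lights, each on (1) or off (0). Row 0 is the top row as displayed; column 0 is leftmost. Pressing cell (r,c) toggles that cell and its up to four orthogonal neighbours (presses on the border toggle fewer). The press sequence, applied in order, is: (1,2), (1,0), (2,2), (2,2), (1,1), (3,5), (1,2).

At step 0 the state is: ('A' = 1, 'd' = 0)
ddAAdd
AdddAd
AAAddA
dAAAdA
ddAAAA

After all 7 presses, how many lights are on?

gen 0: ddAAdd
AdddAd
AAAddA
dAAAdA
ddAAAA
gen 1: dddAdd
AAAAAd
AAdddA
dAAAdA
ddAAAA
gen 2: AddAdd
ddAAAd
dAdddA
dAAAdA
ddAAAA
gen 3: AddAdd
dddAAd
ddAAdA
dAdAdA
ddAAAA
gen 4: AddAdd
ddAAAd
dAdddA
dAAAdA
ddAAAA
gen 5: AAdAdd
AAdAAd
dddddA
dAAAdA
ddAAAA
gen 6: AAdAdd
AAdAAd
dddddd
dAAAAd
ddAAAd
gen 7: AAAAdd
AdAdAd
ddAddd
dAAAAd
ddAAAd

15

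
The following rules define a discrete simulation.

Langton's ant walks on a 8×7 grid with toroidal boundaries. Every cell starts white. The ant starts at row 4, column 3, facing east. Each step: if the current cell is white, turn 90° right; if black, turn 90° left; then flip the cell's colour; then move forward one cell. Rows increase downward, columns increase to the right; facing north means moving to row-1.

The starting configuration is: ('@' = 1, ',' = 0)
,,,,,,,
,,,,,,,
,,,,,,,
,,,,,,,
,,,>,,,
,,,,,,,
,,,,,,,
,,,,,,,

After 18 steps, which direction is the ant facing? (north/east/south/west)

gen 0: ,,,,,,,
,,,,,,,
,,,,,,,
,,,,,,,
,,,>,,,
,,,,,,,
,,,,,,,
,,,,,,,
gen 1: ,,,,,,,
,,,,,,,
,,,,,,,
,,,,,,,
,,,@,,,
,,,v,,,
,,,,,,,
,,,,,,,
gen 2: ,,,,,,,
,,,,,,,
,,,,,,,
,,,,,,,
,,,@,,,
,,<@,,,
,,,,,,,
,,,,,,,
gen 3: ,,,,,,,
,,,,,,,
,,,,,,,
,,,,,,,
,,^@,,,
,,@@,,,
,,,,,,,
,,,,,,,
gen 4: ,,,,,,,
,,,,,,,
,,,,,,,
,,,,,,,
,,@>,,,
,,@@,,,
,,,,,,,
,,,,,,,
gen 5: ,,,,,,,
,,,,,,,
,,,,,,,
,,,^,,,
,,@,,,,
,,@@,,,
,,,,,,,
,,,,,,,
gen 6: ,,,,,,,
,,,,,,,
,,,,,,,
,,,@>,,
,,@,,,,
,,@@,,,
,,,,,,,
,,,,,,,
gen 7: ,,,,,,,
,,,,,,,
,,,,,,,
,,,@@,,
,,@,v,,
,,@@,,,
,,,,,,,
,,,,,,,
gen 8: ,,,,,,,
,,,,,,,
,,,,,,,
,,,@@,,
,,@<@,,
,,@@,,,
,,,,,,,
,,,,,,,
gen 9: ,,,,,,,
,,,,,,,
,,,,,,,
,,,^@,,
,,@@@,,
,,@@,,,
,,,,,,,
,,,,,,,
gen 10: ,,,,,,,
,,,,,,,
,,,,,,,
,,<,@,,
,,@@@,,
,,@@,,,
,,,,,,,
,,,,,,,
gen 11: ,,,,,,,
,,,,,,,
,,^,,,,
,,@,@,,
,,@@@,,
,,@@,,,
,,,,,,,
,,,,,,,
gen 12: ,,,,,,,
,,,,,,,
,,@>,,,
,,@,@,,
,,@@@,,
,,@@,,,
,,,,,,,
,,,,,,,
gen 13: ,,,,,,,
,,,,,,,
,,@@,,,
,,@v@,,
,,@@@,,
,,@@,,,
,,,,,,,
,,,,,,,
gen 14: ,,,,,,,
,,,,,,,
,,@@,,,
,,<@@,,
,,@@@,,
,,@@,,,
,,,,,,,
,,,,,,,
gen 15: ,,,,,,,
,,,,,,,
,,@@,,,
,,,@@,,
,,v@@,,
,,@@,,,
,,,,,,,
,,,,,,,
gen 16: ,,,,,,,
,,,,,,,
,,@@,,,
,,,@@,,
,,,>@,,
,,@@,,,
,,,,,,,
,,,,,,,
gen 17: ,,,,,,,
,,,,,,,
,,@@,,,
,,,^@,,
,,,,@,,
,,@@,,,
,,,,,,,
,,,,,,,
gen 18: ,,,,,,,
,,,,,,,
,,@@,,,
,,<,@,,
,,,,@,,
,,@@,,,
,,,,,,,
,,,,,,,

west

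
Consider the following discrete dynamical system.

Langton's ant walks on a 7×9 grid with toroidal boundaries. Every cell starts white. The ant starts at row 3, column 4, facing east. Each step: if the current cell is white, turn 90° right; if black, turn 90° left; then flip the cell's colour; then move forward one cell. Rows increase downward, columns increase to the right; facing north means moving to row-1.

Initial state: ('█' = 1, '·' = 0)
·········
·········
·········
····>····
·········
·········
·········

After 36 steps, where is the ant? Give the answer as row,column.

3,0

t=0: ·········
·········
·········
····>····
·········
·········
·········
t=1: ·········
·········
·········
····█····
····v····
·········
·········
t=2: ·········
·········
·········
····█····
···<█····
·········
·········
t=3: ·········
·········
·········
···^█····
···██····
·········
·········
t=4: ·········
·········
·········
···█>····
···██····
·········
·········
t=5: ·········
·········
····^····
···█·····
···██····
·········
·········
t=6: ·········
·········
····█>···
···█·····
···██····
·········
·········
t=7: ·········
·········
····██···
···█·v···
···██····
·········
·········
t=8: ·········
·········
····██···
···█<█···
···██····
·········
·········
t=9: ·········
·········
····^█···
···███···
···██····
·········
·········
t=10: ·········
·········
···<·█···
···███···
···██····
·········
·········
t=11: ·········
···^·····
···█·█···
···███···
···██····
·········
·········
t=12: ·········
···█>····
···█·█···
···███···
···██····
·········
·········
t=13: ·········
···██····
···█v█···
···███···
···██····
·········
·········
t=14: ·········
···██····
···<██···
···███···
···██····
·········
·········
t=15: ·········
···██····
····██···
···v██···
···██····
·········
·········
t=16: ·········
···██····
····██···
····>█···
···██····
·········
·········
t=17: ·········
···██····
····^█···
·····█···
···██····
·········
·········
t=18: ·········
···██····
···<·█···
·····█···
···██····
·········
·········
t=19: ·········
···^█····
···█·█···
·····█···
···██····
·········
·········
t=20: ·········
··<·█····
···█·█···
·····█···
···██····
·········
·········
t=21: ··^······
··█·█····
···█·█···
·····█···
···██····
·········
·········
t=22: ··█>·····
··█·█····
···█·█···
·····█···
···██····
·········
·········
t=23: ··██·····
··█v█····
···█·█···
·····█···
···██····
·········
·········
t=24: ··██·····
··<██····
···█·█···
·····█···
···██····
·········
·········
t=25: ··██·····
···██····
··v█·█···
·····█···
···██····
·········
·········
t=26: ··██·····
···██····
·<██·█···
·····█···
···██····
·········
·········
t=27: ··██·····
·^·██····
·███·█···
·····█···
···██····
·········
·········
t=28: ··██·····
·█>██····
·███·█···
·····█···
···██····
·········
·········
t=29: ··██·····
·████····
·█v█·█···
·····█···
···██····
·········
·········
t=30: ··██·····
·████····
·█·>·█···
·····█···
···██····
·········
·········
t=31: ··██·····
·██^█····
·█···█···
·····█···
···██····
·········
·········
t=32: ··██·····
·█<·█····
·█···█···
·····█···
···██····
·········
·········
t=33: ··██·····
·█··█····
·█v··█···
·····█···
···██····
·········
·········
t=34: ··██·····
·█··█····
·<█··█···
·····█···
···██····
·········
·········
t=35: ··██·····
·█··█····
··█··█···
·v···█···
···██····
·········
·········
t=36: ··██·····
·█··█····
··█··█···
<█···█···
···██····
·········
·········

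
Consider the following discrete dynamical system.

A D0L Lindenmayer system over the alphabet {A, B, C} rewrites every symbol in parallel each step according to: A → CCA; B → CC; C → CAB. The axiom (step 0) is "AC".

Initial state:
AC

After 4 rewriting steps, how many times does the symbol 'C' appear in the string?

[0] AC
[1] CCACAB
[2] CABCABCCACABCCACC
[3] CABCCACCCABCCACCCABCABCCACABCCACCCABCABCCACABCAB
[4] CABCCACCCABCABCCACABCABCABCCACCCABCABCCACABCABCABCCACCCABC…CCCABCABCCACABCABCABCCACCCABCCACCCABCABCCACABCCACCCABCCACC  (len 135)

71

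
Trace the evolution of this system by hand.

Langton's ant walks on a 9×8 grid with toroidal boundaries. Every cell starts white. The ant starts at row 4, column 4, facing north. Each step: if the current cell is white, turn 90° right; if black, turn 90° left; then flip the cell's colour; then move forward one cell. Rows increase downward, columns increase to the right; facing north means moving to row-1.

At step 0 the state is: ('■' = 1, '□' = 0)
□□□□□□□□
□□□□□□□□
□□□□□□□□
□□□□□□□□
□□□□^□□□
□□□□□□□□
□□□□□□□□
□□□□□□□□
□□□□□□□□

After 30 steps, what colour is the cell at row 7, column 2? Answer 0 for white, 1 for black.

k=0  □□□□□□□□
□□□□□□□□
□□□□□□□□
□□□□□□□□
□□□□^□□□
□□□□□□□□
□□□□□□□□
□□□□□□□□
□□□□□□□□
k=1  □□□□□□□□
□□□□□□□□
□□□□□□□□
□□□□□□□□
□□□□■>□□
□□□□□□□□
□□□□□□□□
□□□□□□□□
□□□□□□□□
k=2  □□□□□□□□
□□□□□□□□
□□□□□□□□
□□□□□□□□
□□□□■■□□
□□□□□v□□
□□□□□□□□
□□□□□□□□
□□□□□□□□
k=3  □□□□□□□□
□□□□□□□□
□□□□□□□□
□□□□□□□□
□□□□■■□□
□□□□<■□□
□□□□□□□□
□□□□□□□□
□□□□□□□□
k=4  □□□□□□□□
□□□□□□□□
□□□□□□□□
□□□□□□□□
□□□□^■□□
□□□□■■□□
□□□□□□□□
□□□□□□□□
□□□□□□□□
k=5  □□□□□□□□
□□□□□□□□
□□□□□□□□
□□□□□□□□
□□□<□■□□
□□□□■■□□
□□□□□□□□
□□□□□□□□
□□□□□□□□
k=6  □□□□□□□□
□□□□□□□□
□□□□□□□□
□□□^□□□□
□□□■□■□□
□□□□■■□□
□□□□□□□□
□□□□□□□□
□□□□□□□□
k=7  □□□□□□□□
□□□□□□□□
□□□□□□□□
□□□■>□□□
□□□■□■□□
□□□□■■□□
□□□□□□□□
□□□□□□□□
□□□□□□□□
k=8  □□□□□□□□
□□□□□□□□
□□□□□□□□
□□□■■□□□
□□□■v■□□
□□□□■■□□
□□□□□□□□
□□□□□□□□
□□□□□□□□
k=9  □□□□□□□□
□□□□□□□□
□□□□□□□□
□□□■■□□□
□□□<■■□□
□□□□■■□□
□□□□□□□□
□□□□□□□□
□□□□□□□□
k=10  □□□□□□□□
□□□□□□□□
□□□□□□□□
□□□■■□□□
□□□□■■□□
□□□v■■□□
□□□□□□□□
□□□□□□□□
□□□□□□□□
k=11  □□□□□□□□
□□□□□□□□
□□□□□□□□
□□□■■□□□
□□□□■■□□
□□<■■■□□
□□□□□□□□
□□□□□□□□
□□□□□□□□
k=12  □□□□□□□□
□□□□□□□□
□□□□□□□□
□□□■■□□□
□□^□■■□□
□□■■■■□□
□□□□□□□□
□□□□□□□□
□□□□□□□□
k=13  □□□□□□□□
□□□□□□□□
□□□□□□□□
□□□■■□□□
□□■>■■□□
□□■■■■□□
□□□□□□□□
□□□□□□□□
□□□□□□□□
k=14  □□□□□□□□
□□□□□□□□
□□□□□□□□
□□□■■□□□
□□■■■■□□
□□■v■■□□
□□□□□□□□
□□□□□□□□
□□□□□□□□
k=15  □□□□□□□□
□□□□□□□□
□□□□□□□□
□□□■■□□□
□□■■■■□□
□□■□>■□□
□□□□□□□□
□□□□□□□□
□□□□□□□□
k=16  □□□□□□□□
□□□□□□□□
□□□□□□□□
□□□■■□□□
□□■■^■□□
□□■□□■□□
□□□□□□□□
□□□□□□□□
□□□□□□□□
k=17  □□□□□□□□
□□□□□□□□
□□□□□□□□
□□□■■□□□
□□■<□■□□
□□■□□■□□
□□□□□□□□
□□□□□□□□
□□□□□□□□
k=18  □□□□□□□□
□□□□□□□□
□□□□□□□□
□□□■■□□□
□□■□□■□□
□□■v□■□□
□□□□□□□□
□□□□□□□□
□□□□□□□□
k=19  □□□□□□□□
□□□□□□□□
□□□□□□□□
□□□■■□□□
□□■□□■□□
□□<■□■□□
□□□□□□□□
□□□□□□□□
□□□□□□□□
k=20  □□□□□□□□
□□□□□□□□
□□□□□□□□
□□□■■□□□
□□■□□■□□
□□□■□■□□
□□v□□□□□
□□□□□□□□
□□□□□□□□
k=21  □□□□□□□□
□□□□□□□□
□□□□□□□□
□□□■■□□□
□□■□□■□□
□□□■□■□□
□<■□□□□□
□□□□□□□□
□□□□□□□□
k=22  □□□□□□□□
□□□□□□□□
□□□□□□□□
□□□■■□□□
□□■□□■□□
□^□■□■□□
□■■□□□□□
□□□□□□□□
□□□□□□□□
k=23  □□□□□□□□
□□□□□□□□
□□□□□□□□
□□□■■□□□
□□■□□■□□
□■>■□■□□
□■■□□□□□
□□□□□□□□
□□□□□□□□
k=24  □□□□□□□□
□□□□□□□□
□□□□□□□□
□□□■■□□□
□□■□□■□□
□■■■□■□□
□■v□□□□□
□□□□□□□□
□□□□□□□□
k=25  □□□□□□□□
□□□□□□□□
□□□□□□□□
□□□■■□□□
□□■□□■□□
□■■■□■□□
□■□>□□□□
□□□□□□□□
□□□□□□□□
k=26  □□□□□□□□
□□□□□□□□
□□□□□□□□
□□□■■□□□
□□■□□■□□
□■■■□■□□
□■□■□□□□
□□□v□□□□
□□□□□□□□
k=27  □□□□□□□□
□□□□□□□□
□□□□□□□□
□□□■■□□□
□□■□□■□□
□■■■□■□□
□■□■□□□□
□□<■□□□□
□□□□□□□□
k=28  □□□□□□□□
□□□□□□□□
□□□□□□□□
□□□■■□□□
□□■□□■□□
□■■■□■□□
□■^■□□□□
□□■■□□□□
□□□□□□□□
k=29  □□□□□□□□
□□□□□□□□
□□□□□□□□
□□□■■□□□
□□■□□■□□
□■■■□■□□
□■■>□□□□
□□■■□□□□
□□□□□□□□
k=30  □□□□□□□□
□□□□□□□□
□□□□□□□□
□□□■■□□□
□□■□□■□□
□■■^□■□□
□■■□□□□□
□□■■□□□□
□□□□□□□□

1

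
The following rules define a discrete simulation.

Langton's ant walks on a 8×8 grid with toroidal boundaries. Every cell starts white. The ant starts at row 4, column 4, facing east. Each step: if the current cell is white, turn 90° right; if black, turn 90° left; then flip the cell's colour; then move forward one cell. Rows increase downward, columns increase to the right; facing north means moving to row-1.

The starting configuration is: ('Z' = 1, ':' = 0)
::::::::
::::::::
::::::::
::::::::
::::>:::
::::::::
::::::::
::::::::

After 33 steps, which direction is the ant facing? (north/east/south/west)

south

k=0  ::::::::
::::::::
::::::::
::::::::
::::>:::
::::::::
::::::::
::::::::
k=1  ::::::::
::::::::
::::::::
::::::::
::::Z:::
::::v:::
::::::::
::::::::
k=2  ::::::::
::::::::
::::::::
::::::::
::::Z:::
:::<Z:::
::::::::
::::::::
k=3  ::::::::
::::::::
::::::::
::::::::
:::^Z:::
:::ZZ:::
::::::::
::::::::
k=4  ::::::::
::::::::
::::::::
::::::::
:::Z>:::
:::ZZ:::
::::::::
::::::::
k=5  ::::::::
::::::::
::::::::
::::^:::
:::Z::::
:::ZZ:::
::::::::
::::::::
k=6  ::::::::
::::::::
::::::::
::::Z>::
:::Z::::
:::ZZ:::
::::::::
::::::::
k=7  ::::::::
::::::::
::::::::
::::ZZ::
:::Z:v::
:::ZZ:::
::::::::
::::::::
k=8  ::::::::
::::::::
::::::::
::::ZZ::
:::Z<Z::
:::ZZ:::
::::::::
::::::::
k=9  ::::::::
::::::::
::::::::
::::^Z::
:::ZZZ::
:::ZZ:::
::::::::
::::::::
k=10  ::::::::
::::::::
::::::::
:::<:Z::
:::ZZZ::
:::ZZ:::
::::::::
::::::::
k=11  ::::::::
::::::::
:::^::::
:::Z:Z::
:::ZZZ::
:::ZZ:::
::::::::
::::::::
k=12  ::::::::
::::::::
:::Z>:::
:::Z:Z::
:::ZZZ::
:::ZZ:::
::::::::
::::::::
k=13  ::::::::
::::::::
:::ZZ:::
:::ZvZ::
:::ZZZ::
:::ZZ:::
::::::::
::::::::
k=14  ::::::::
::::::::
:::ZZ:::
:::<ZZ::
:::ZZZ::
:::ZZ:::
::::::::
::::::::
k=15  ::::::::
::::::::
:::ZZ:::
::::ZZ::
:::vZZ::
:::ZZ:::
::::::::
::::::::
k=16  ::::::::
::::::::
:::ZZ:::
::::ZZ::
::::>Z::
:::ZZ:::
::::::::
::::::::
k=17  ::::::::
::::::::
:::ZZ:::
::::^Z::
:::::Z::
:::ZZ:::
::::::::
::::::::
k=18  ::::::::
::::::::
:::ZZ:::
:::<:Z::
:::::Z::
:::ZZ:::
::::::::
::::::::
k=19  ::::::::
::::::::
:::^Z:::
:::Z:Z::
:::::Z::
:::ZZ:::
::::::::
::::::::
k=20  ::::::::
::::::::
::<:Z:::
:::Z:Z::
:::::Z::
:::ZZ:::
::::::::
::::::::
k=21  ::::::::
::^:::::
::Z:Z:::
:::Z:Z::
:::::Z::
:::ZZ:::
::::::::
::::::::
k=22  ::::::::
::Z>::::
::Z:Z:::
:::Z:Z::
:::::Z::
:::ZZ:::
::::::::
::::::::
k=23  ::::::::
::ZZ::::
::ZvZ:::
:::Z:Z::
:::::Z::
:::ZZ:::
::::::::
::::::::
k=24  ::::::::
::ZZ::::
::<ZZ:::
:::Z:Z::
:::::Z::
:::ZZ:::
::::::::
::::::::
k=25  ::::::::
::ZZ::::
:::ZZ:::
::vZ:Z::
:::::Z::
:::ZZ:::
::::::::
::::::::
k=26  ::::::::
::ZZ::::
:::ZZ:::
:<ZZ:Z::
:::::Z::
:::ZZ:::
::::::::
::::::::
k=27  ::::::::
::ZZ::::
:^:ZZ:::
:ZZZ:Z::
:::::Z::
:::ZZ:::
::::::::
::::::::
k=28  ::::::::
::ZZ::::
:Z>ZZ:::
:ZZZ:Z::
:::::Z::
:::ZZ:::
::::::::
::::::::
k=29  ::::::::
::ZZ::::
:ZZZZ:::
:ZvZ:Z::
:::::Z::
:::ZZ:::
::::::::
::::::::
k=30  ::::::::
::ZZ::::
:ZZZZ:::
:Z:>:Z::
:::::Z::
:::ZZ:::
::::::::
::::::::
k=31  ::::::::
::ZZ::::
:ZZ^Z:::
:Z:::Z::
:::::Z::
:::ZZ:::
::::::::
::::::::
k=32  ::::::::
::ZZ::::
:Z<:Z:::
:Z:::Z::
:::::Z::
:::ZZ:::
::::::::
::::::::
k=33  ::::::::
::ZZ::::
:Z::Z:::
:Zv::Z::
:::::Z::
:::ZZ:::
::::::::
::::::::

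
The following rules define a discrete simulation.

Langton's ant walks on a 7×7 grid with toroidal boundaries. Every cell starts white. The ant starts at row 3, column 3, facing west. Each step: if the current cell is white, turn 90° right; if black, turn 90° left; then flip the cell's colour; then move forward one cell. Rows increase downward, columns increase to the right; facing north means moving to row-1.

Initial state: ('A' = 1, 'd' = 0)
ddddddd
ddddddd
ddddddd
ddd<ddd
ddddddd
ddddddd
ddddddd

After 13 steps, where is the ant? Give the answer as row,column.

step 0: ddddddd
ddddddd
ddddddd
ddd<ddd
ddddddd
ddddddd
ddddddd
step 1: ddddddd
ddddddd
ddd^ddd
dddAddd
ddddddd
ddddddd
ddddddd
step 2: ddddddd
ddddddd
dddA>dd
dddAddd
ddddddd
ddddddd
ddddddd
step 3: ddddddd
ddddddd
dddAAdd
dddAvdd
ddddddd
ddddddd
ddddddd
step 4: ddddddd
ddddddd
dddAAdd
ddd<Add
ddddddd
ddddddd
ddddddd
step 5: ddddddd
ddddddd
dddAAdd
ddddAdd
dddvddd
ddddddd
ddddddd
step 6: ddddddd
ddddddd
dddAAdd
ddddAdd
dd<Addd
ddddddd
ddddddd
step 7: ddddddd
ddddddd
dddAAdd
dd^dAdd
ddAAddd
ddddddd
ddddddd
step 8: ddddddd
ddddddd
dddAAdd
ddA>Add
ddAAddd
ddddddd
ddddddd
step 9: ddddddd
ddddddd
dddAAdd
ddAAAdd
ddAvddd
ddddddd
ddddddd
step 10: ddddddd
ddddddd
dddAAdd
ddAAAdd
ddAd>dd
ddddddd
ddddddd
step 11: ddddddd
ddddddd
dddAAdd
ddAAAdd
ddAdAdd
ddddvdd
ddddddd
step 12: ddddddd
ddddddd
dddAAdd
ddAAAdd
ddAdAdd
ddd<Add
ddddddd
step 13: ddddddd
ddddddd
dddAAdd
ddAAAdd
ddA^Add
dddAAdd
ddddddd

4,3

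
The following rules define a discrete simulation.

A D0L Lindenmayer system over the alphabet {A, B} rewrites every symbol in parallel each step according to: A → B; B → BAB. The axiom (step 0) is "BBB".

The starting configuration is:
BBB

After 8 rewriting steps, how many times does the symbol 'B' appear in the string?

t=0: BBB
t=1: BABBABBAB
t=2: BABBBABBABBBABBABBBAB
t=3: BABBBABBABBABBBABBABBBABBABBABBBABBABBBABBABBABBBAB
t=4: BABBBABBABBABBBABBABBBABBABBBABBABBABBBABBABBBABBABBABBBAB…BABBBABBABBABBBABBABBBABBABBABBBABBABBBABBABBBABBABBABBBAB  (len 123)
t=5: BABBBABBABBABBBABBABBBABBABBBABBABBABBBABBABBBABBABBABBBAB…BABBBABBABBABBBABBABBBABBABBABBBABBABBBABBABBBABBABBABBBAB  (len 297)
t=6: BABBBABBABBABBBABBABBBABBABBBABBABBABBBABBABBBABBABBABBBAB…BABBBABBABBABBBABBABBBABBABBABBBABBABBBABBABBBABBABBABBBAB  (len 717)
t=7: BABBBABBABBABBBABBABBBABBABBBABBABBABBBABBABBBABBABBABBBAB…BABBBABBABBABBBABBABBBABBABBABBBABBABBBABBABBBABBABBABBBAB  (len 1731)
t=8: BABBBABBABBABBBABBABBBABBABBBABBABBABBBABBABBBABBABBABBBAB…BABBBABBABBABBBABBABBBABBABBABBBABBABBBABBABBBABBABBABBBAB  (len 4179)

2955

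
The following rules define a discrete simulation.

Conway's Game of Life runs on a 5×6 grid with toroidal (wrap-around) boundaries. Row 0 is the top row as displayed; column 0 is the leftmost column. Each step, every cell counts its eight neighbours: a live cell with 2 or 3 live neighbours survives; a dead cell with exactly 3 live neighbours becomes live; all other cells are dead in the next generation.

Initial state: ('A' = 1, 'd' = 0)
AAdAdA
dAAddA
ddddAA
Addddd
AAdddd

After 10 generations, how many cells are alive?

t=0: AAdAdA
dAAddA
ddddAA
Addddd
AAdddd
t=1: ddddAA
dAAAdd
dAddAA
AAdddd
ddAddd
t=2: dAddAd
dAAAdd
dddAAA
AAAddA
AAdddA
t=3: dddAAA
AAdddA
dddddA
ddAAdd
ddddAd
t=4: dddAdd
dddddd
dAAdAA
dddAAd
ddAddA
t=5: dddddd
ddAAAd
ddAdAA
AAdddd
ddAddd
t=6: ddAddd
ddAdAA
AdAdAA
AAAAdA
dAdddd
t=7: dAAAdd
AdAdAd
dddddd
dddAdd
dddAdd
t=8: dAddAd
ddAddd
dddAdd
dddddd
dddAAd
t=9: ddAdAd
ddAAdd
dddddd
dddAAd
dddAAd
t=10: ddAdAd
ddAAdd
ddAdAd
dddAAd
ddAddA

10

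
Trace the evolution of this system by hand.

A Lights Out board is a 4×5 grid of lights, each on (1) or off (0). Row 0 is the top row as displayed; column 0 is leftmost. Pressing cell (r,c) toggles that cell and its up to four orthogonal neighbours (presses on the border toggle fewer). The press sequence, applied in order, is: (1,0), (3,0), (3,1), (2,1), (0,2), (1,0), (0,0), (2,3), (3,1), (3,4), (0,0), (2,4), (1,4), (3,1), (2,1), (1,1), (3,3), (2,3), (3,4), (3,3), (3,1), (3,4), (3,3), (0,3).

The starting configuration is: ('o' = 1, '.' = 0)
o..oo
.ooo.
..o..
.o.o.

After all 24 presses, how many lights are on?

14

t=0: o..oo
.ooo.
..o..
.o.o.
t=1: ...oo
o.oo.
o.o..
.o.o.
t=2: ...oo
o.oo.
..o..
o..o.
t=3: ...oo
o.oo.
.oo..
.ooo.
t=4: ...oo
oooo.
o....
..oo.
t=5: .oo.o
oo.o.
o....
..oo.
t=6: ooo.o
...o.
.....
..oo.
t=7: ..o.o
o..o.
.....
..oo.
t=8: ..o.o
o....
..ooo
..o..
t=9: ..o.o
o....
.oooo
oo...
t=10: ..o.o
o....
.ooo.
oo.oo
t=11: ooo.o
.....
.ooo.
oo.oo
t=12: ooo.o
....o
.oo.o
oo.o.
t=13: ooo..
...o.
.oo..
oo.o.
t=14: ooo..
...o.
..o..
..oo.
t=15: ooo..
.o.o.
oo...
.ooo.
t=16: o.o..
o.oo.
o....
.ooo.
t=17: o.o..
o.oo.
o..o.
.o..o
t=18: o.o..
o.o..
o.o.o
.o.oo
t=19: o.o..
o.o..
o.o..
.o...
t=20: o.o..
o.o..
o.oo.
.oooo
t=21: o.o..
o.o..
oooo.
o..oo
t=22: o.o..
o.o..
ooooo
o....
t=23: o.o..
o.o..
ooo.o
o.ooo
t=24: o..oo
o.oo.
ooo.o
o.ooo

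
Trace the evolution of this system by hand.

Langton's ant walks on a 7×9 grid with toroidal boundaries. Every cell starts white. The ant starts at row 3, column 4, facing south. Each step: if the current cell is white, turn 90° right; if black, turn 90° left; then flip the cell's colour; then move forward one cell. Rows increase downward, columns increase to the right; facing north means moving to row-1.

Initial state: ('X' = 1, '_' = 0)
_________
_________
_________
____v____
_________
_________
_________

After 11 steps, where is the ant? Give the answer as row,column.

step 0: _________
_________
_________
____v____
_________
_________
_________
step 1: _________
_________
_________
___<X____
_________
_________
_________
step 2: _________
_________
___^_____
___XX____
_________
_________
_________
step 3: _________
_________
___X>____
___XX____
_________
_________
_________
step 4: _________
_________
___XX____
___Xv____
_________
_________
_________
step 5: _________
_________
___XX____
___X_>___
_________
_________
_________
step 6: _________
_________
___XX____
___X_X___
_____v___
_________
_________
step 7: _________
_________
___XX____
___X_X___
____<X___
_________
_________
step 8: _________
_________
___XX____
___X^X___
____XX___
_________
_________
step 9: _________
_________
___XX____
___XX>___
____XX___
_________
_________
step 10: _________
_________
___XX^___
___XX____
____XX___
_________
_________
step 11: _________
_________
___XXX>__
___XX____
____XX___
_________
_________

2,6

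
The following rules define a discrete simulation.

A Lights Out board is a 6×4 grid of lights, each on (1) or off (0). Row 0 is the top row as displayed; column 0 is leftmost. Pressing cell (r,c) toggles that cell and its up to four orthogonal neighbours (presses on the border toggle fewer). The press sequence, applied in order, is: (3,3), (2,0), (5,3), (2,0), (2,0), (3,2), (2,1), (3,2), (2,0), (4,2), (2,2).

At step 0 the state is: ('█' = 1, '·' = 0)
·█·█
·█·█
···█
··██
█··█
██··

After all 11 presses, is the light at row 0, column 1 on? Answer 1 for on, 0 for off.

1

k=0  ·█·█
·█·█
···█
··██
█··█
██··
k=1  ·█·█
·█·█
····
····
█···
██··
k=2  ·█·█
██·█
██··
█···
█···
██··
k=3  ·█·█
██·█
██··
█···
█··█
████
k=4  ·█·█
·█·█
····
····
█··█
████
k=5  ·█·█
██·█
██··
█···
█··█
████
k=6  ·█·█
██·█
███·
████
█·██
████
k=7  ·█·█
█··█
····
█·██
█·██
████
k=8  ·█·█
█··█
··█·
██··
█··█
████
k=9  ·█·█
···█
███·
·█··
█··█
████
k=10  ·█·█
···█
███·
·██·
███·
██·█
k=11  ·█·█
··██
█··█
·█··
███·
██·█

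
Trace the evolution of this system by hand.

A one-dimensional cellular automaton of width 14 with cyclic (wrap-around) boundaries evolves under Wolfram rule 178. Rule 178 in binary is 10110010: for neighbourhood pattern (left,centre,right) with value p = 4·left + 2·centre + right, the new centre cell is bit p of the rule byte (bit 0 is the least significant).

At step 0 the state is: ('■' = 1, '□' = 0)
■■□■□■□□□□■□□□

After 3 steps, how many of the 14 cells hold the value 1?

6

step 0: ■■□■□■□□□□■□□□
step 1: □□■□■□■□□■□■□■
step 2: ■■□■□■□■■□■□■□
step 3: □□■□■□■□□■□■□■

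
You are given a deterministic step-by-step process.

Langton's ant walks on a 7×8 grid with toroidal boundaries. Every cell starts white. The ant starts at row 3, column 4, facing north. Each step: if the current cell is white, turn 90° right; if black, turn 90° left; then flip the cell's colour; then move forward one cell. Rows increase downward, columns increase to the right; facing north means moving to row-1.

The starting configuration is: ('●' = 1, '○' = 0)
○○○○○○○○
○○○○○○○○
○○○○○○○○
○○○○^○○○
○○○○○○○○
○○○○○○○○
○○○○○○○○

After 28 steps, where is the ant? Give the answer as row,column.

5,2

t=0: ○○○○○○○○
○○○○○○○○
○○○○○○○○
○○○○^○○○
○○○○○○○○
○○○○○○○○
○○○○○○○○
t=1: ○○○○○○○○
○○○○○○○○
○○○○○○○○
○○○○●>○○
○○○○○○○○
○○○○○○○○
○○○○○○○○
t=2: ○○○○○○○○
○○○○○○○○
○○○○○○○○
○○○○●●○○
○○○○○v○○
○○○○○○○○
○○○○○○○○
t=3: ○○○○○○○○
○○○○○○○○
○○○○○○○○
○○○○●●○○
○○○○<●○○
○○○○○○○○
○○○○○○○○
t=4: ○○○○○○○○
○○○○○○○○
○○○○○○○○
○○○○^●○○
○○○○●●○○
○○○○○○○○
○○○○○○○○
t=5: ○○○○○○○○
○○○○○○○○
○○○○○○○○
○○○<○●○○
○○○○●●○○
○○○○○○○○
○○○○○○○○
t=6: ○○○○○○○○
○○○○○○○○
○○○^○○○○
○○○●○●○○
○○○○●●○○
○○○○○○○○
○○○○○○○○
t=7: ○○○○○○○○
○○○○○○○○
○○○●>○○○
○○○●○●○○
○○○○●●○○
○○○○○○○○
○○○○○○○○
t=8: ○○○○○○○○
○○○○○○○○
○○○●●○○○
○○○●v●○○
○○○○●●○○
○○○○○○○○
○○○○○○○○
t=9: ○○○○○○○○
○○○○○○○○
○○○●●○○○
○○○<●●○○
○○○○●●○○
○○○○○○○○
○○○○○○○○
t=10: ○○○○○○○○
○○○○○○○○
○○○●●○○○
○○○○●●○○
○○○v●●○○
○○○○○○○○
○○○○○○○○
t=11: ○○○○○○○○
○○○○○○○○
○○○●●○○○
○○○○●●○○
○○<●●●○○
○○○○○○○○
○○○○○○○○
t=12: ○○○○○○○○
○○○○○○○○
○○○●●○○○
○○^○●●○○
○○●●●●○○
○○○○○○○○
○○○○○○○○
t=13: ○○○○○○○○
○○○○○○○○
○○○●●○○○
○○●>●●○○
○○●●●●○○
○○○○○○○○
○○○○○○○○
t=14: ○○○○○○○○
○○○○○○○○
○○○●●○○○
○○●●●●○○
○○●v●●○○
○○○○○○○○
○○○○○○○○
t=15: ○○○○○○○○
○○○○○○○○
○○○●●○○○
○○●●●●○○
○○●○>●○○
○○○○○○○○
○○○○○○○○
t=16: ○○○○○○○○
○○○○○○○○
○○○●●○○○
○○●●^●○○
○○●○○●○○
○○○○○○○○
○○○○○○○○
t=17: ○○○○○○○○
○○○○○○○○
○○○●●○○○
○○●<○●○○
○○●○○●○○
○○○○○○○○
○○○○○○○○
t=18: ○○○○○○○○
○○○○○○○○
○○○●●○○○
○○●○○●○○
○○●v○●○○
○○○○○○○○
○○○○○○○○
t=19: ○○○○○○○○
○○○○○○○○
○○○●●○○○
○○●○○●○○
○○<●○●○○
○○○○○○○○
○○○○○○○○
t=20: ○○○○○○○○
○○○○○○○○
○○○●●○○○
○○●○○●○○
○○○●○●○○
○○v○○○○○
○○○○○○○○
t=21: ○○○○○○○○
○○○○○○○○
○○○●●○○○
○○●○○●○○
○○○●○●○○
○<●○○○○○
○○○○○○○○
t=22: ○○○○○○○○
○○○○○○○○
○○○●●○○○
○○●○○●○○
○^○●○●○○
○●●○○○○○
○○○○○○○○
t=23: ○○○○○○○○
○○○○○○○○
○○○●●○○○
○○●○○●○○
○●>●○●○○
○●●○○○○○
○○○○○○○○
t=24: ○○○○○○○○
○○○○○○○○
○○○●●○○○
○○●○○●○○
○●●●○●○○
○●v○○○○○
○○○○○○○○
t=25: ○○○○○○○○
○○○○○○○○
○○○●●○○○
○○●○○●○○
○●●●○●○○
○●○>○○○○
○○○○○○○○
t=26: ○○○○○○○○
○○○○○○○○
○○○●●○○○
○○●○○●○○
○●●●○●○○
○●○●○○○○
○○○v○○○○
t=27: ○○○○○○○○
○○○○○○○○
○○○●●○○○
○○●○○●○○
○●●●○●○○
○●○●○○○○
○○<●○○○○
t=28: ○○○○○○○○
○○○○○○○○
○○○●●○○○
○○●○○●○○
○●●●○●○○
○●^●○○○○
○○●●○○○○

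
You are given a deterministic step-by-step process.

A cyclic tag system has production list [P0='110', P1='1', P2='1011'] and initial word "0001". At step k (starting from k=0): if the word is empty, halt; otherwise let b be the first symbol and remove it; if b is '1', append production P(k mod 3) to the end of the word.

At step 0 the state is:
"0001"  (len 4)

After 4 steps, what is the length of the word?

[0] "0001"  (len 4)
[1] "001"  (len 3)
[2] "01"  (len 2)
[3] "1"  (len 1)
[4] "110"  (len 3)

3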